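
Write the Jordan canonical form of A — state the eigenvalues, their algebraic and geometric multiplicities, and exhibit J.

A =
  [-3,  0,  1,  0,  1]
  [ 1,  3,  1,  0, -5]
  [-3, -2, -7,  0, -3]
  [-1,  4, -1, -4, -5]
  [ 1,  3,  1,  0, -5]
J_3(-4) ⊕ J_1(-4) ⊕ J_1(0)

The characteristic polynomial is
  det(x·I − A) = x^5 + 16*x^4 + 96*x^3 + 256*x^2 + 256*x = x*(x + 4)^4

Eigenvalues and multiplicities (the geometric multiplicity of λ is n − rank(A − λI), which equals the number of Jordan blocks for λ):
  λ = -4: algebraic multiplicity = 4, geometric multiplicity = 2
  λ = 0: algebraic multiplicity = 1, geometric multiplicity = 1

Determining the block sizes for each eigenvalue:
  λ = -4: with am = 4 and gm = 2, the partition is not yet determined (e.g. several partitions of 4 into 2 parts exist). Let N = A − (-4)·I. Computing rank(N^1) = 3, rank(N^2) = 2, rank(N^3) = 1; the number of blocks of size ≥ j is rank(N^{j−1}) − rank(N^j), giving [2, 1, 1]. So we have 1 block(s) of size 3, 1 block(s) of size 1 → block sizes [3, 1]
  λ = 0: one block (gm = 1), so the single block has size am = 1 → block sizes [1]

Assembling the blocks gives a Jordan form
J =
  [-4,  1,  0,  0, 0]
  [ 0, -4,  1,  0, 0]
  [ 0,  0, -4,  0, 0]
  [ 0,  0,  0, -4, 0]
  [ 0,  0,  0,  0, 0]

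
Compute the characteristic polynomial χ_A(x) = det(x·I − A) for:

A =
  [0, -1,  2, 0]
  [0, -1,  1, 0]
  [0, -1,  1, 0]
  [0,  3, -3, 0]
x^4

Expanding det(x·I − A) (e.g. by cofactor expansion or by noting that A is similar to its Jordan form J, which has the same characteristic polynomial as A) gives
  χ_A(x) = x^4
which factors as x^4. The eigenvalues (with algebraic multiplicities) are λ = 0 with multiplicity 4.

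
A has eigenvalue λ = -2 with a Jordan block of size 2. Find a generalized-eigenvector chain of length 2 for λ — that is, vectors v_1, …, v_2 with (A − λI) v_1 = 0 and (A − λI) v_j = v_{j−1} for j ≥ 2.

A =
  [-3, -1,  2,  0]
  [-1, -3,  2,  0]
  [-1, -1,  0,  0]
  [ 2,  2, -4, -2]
A Jordan chain for λ = -2 of length 2:
v_1 = (-1, -1, -1, 2)ᵀ
v_2 = (1, 0, 0, 0)ᵀ

Let N = A − (-2)·I. We want v_2 with N^2 v_2 = 0 but N^1 v_2 ≠ 0; then v_{j-1} := N · v_j for j = 2, …, 2.

Pick v_2 = (1, 0, 0, 0)ᵀ.
Then v_1 = N · v_2 = (-1, -1, -1, 2)ᵀ.

Sanity check: (A − (-2)·I) v_1 = (0, 0, 0, 0)ᵀ = 0. ✓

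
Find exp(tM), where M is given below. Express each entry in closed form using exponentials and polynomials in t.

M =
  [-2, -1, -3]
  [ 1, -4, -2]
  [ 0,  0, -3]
e^{tM} =
  [t*exp(-3*t) + exp(-3*t), -t*exp(-3*t), -t^2*exp(-3*t)/2 - 3*t*exp(-3*t)]
  [t*exp(-3*t), -t*exp(-3*t) + exp(-3*t), -t^2*exp(-3*t)/2 - 2*t*exp(-3*t)]
  [0, 0, exp(-3*t)]

Strategy: write M = P · J · P⁻¹ where J is a Jordan canonical form, so e^{tM} = P · e^{tJ} · P⁻¹, and e^{tJ} can be computed block-by-block.

M has Jordan form
J =
  [-3,  1,  0]
  [ 0, -3,  1]
  [ 0,  0, -3]
(up to reordering of blocks).

Per-block formulas:
  For a 3×3 Jordan block J_3(-3): exp(t · J_3(-3)) = e^(-3t)·(I + t·N + (t^2/2)·N^2), where N is the 3×3 nilpotent shift.

After assembling e^{tJ} and conjugating by P, we get:

e^{tM} =
  [t*exp(-3*t) + exp(-3*t), -t*exp(-3*t), -t^2*exp(-3*t)/2 - 3*t*exp(-3*t)]
  [t*exp(-3*t), -t*exp(-3*t) + exp(-3*t), -t^2*exp(-3*t)/2 - 2*t*exp(-3*t)]
  [0, 0, exp(-3*t)]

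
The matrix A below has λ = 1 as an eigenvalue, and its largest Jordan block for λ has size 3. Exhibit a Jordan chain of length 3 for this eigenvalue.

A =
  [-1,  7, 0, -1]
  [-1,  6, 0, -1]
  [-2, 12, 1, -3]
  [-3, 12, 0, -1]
A Jordan chain for λ = 1 of length 3:
v_1 = (0, 0, 1, 0)ᵀ
v_2 = (-2, -1, -2, -3)ᵀ
v_3 = (1, 0, 0, 0)ᵀ

Let N = A − (1)·I. We want v_3 with N^3 v_3 = 0 but N^2 v_3 ≠ 0; then v_{j-1} := N · v_j for j = 3, …, 2.

Pick v_3 = (1, 0, 0, 0)ᵀ.
Then v_2 = N · v_3 = (-2, -1, -2, -3)ᵀ.
Then v_1 = N · v_2 = (0, 0, 1, 0)ᵀ.

Sanity check: (A − (1)·I) v_1 = (0, 0, 0, 0)ᵀ = 0. ✓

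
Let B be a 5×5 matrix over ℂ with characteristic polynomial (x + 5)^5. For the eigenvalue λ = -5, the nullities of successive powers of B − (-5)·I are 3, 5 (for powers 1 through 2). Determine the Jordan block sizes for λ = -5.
Block sizes for λ = -5: [2, 2, 1]

From the dimensions of kernels of powers, the number of Jordan blocks of size at least j is d_j − d_{j−1} where d_j = dim ker(N^j) (with d_0 = 0). Computing the differences gives [3, 2].
The number of blocks of size exactly k is (#blocks of size ≥ k) − (#blocks of size ≥ k + 1), so the partition is: 1 block(s) of size 1, 2 block(s) of size 2.
In nonincreasing order the block sizes are [2, 2, 1].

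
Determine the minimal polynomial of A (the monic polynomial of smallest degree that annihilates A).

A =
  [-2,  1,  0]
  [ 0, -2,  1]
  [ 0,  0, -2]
x^3 + 6*x^2 + 12*x + 8

The characteristic polynomial is χ_A(x) = (x + 2)^3, so the eigenvalues are known. The minimal polynomial is
  m_A(x) = Π_λ (x − λ)^{k_λ}
where k_λ is the size of the *largest* Jordan block for λ (equivalently, the smallest k with (A − λI)^k v = 0 for every generalised eigenvector v of λ).

  λ = -2: largest Jordan block has size 3, contributing (x + 2)^3

So m_A(x) = (x + 2)^3 = x^3 + 6*x^2 + 12*x + 8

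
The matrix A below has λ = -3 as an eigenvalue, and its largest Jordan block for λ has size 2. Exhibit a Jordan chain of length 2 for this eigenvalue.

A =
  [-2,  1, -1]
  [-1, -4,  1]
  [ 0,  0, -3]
A Jordan chain for λ = -3 of length 2:
v_1 = (1, -1, 0)ᵀ
v_2 = (1, 0, 0)ᵀ

Let N = A − (-3)·I. We want v_2 with N^2 v_2 = 0 but N^1 v_2 ≠ 0; then v_{j-1} := N · v_j for j = 2, …, 2.

Pick v_2 = (1, 0, 0)ᵀ.
Then v_1 = N · v_2 = (1, -1, 0)ᵀ.

Sanity check: (A − (-3)·I) v_1 = (0, 0, 0)ᵀ = 0. ✓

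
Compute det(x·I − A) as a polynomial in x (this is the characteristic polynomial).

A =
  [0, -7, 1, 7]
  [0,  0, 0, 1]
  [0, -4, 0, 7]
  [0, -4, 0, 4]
x^4 - 4*x^3 + 4*x^2

Expanding det(x·I − A) (e.g. by cofactor expansion or by noting that A is similar to its Jordan form J, which has the same characteristic polynomial as A) gives
  χ_A(x) = x^4 - 4*x^3 + 4*x^2
which factors as x^2*(x - 2)^2. The eigenvalues (with algebraic multiplicities) are λ = 0 with multiplicity 2, λ = 2 with multiplicity 2.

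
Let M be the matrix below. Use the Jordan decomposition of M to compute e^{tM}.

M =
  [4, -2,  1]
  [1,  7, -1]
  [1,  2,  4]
e^{tM} =
  [-t*exp(5*t) + exp(5*t), -2*t*exp(5*t), t*exp(5*t)]
  [t*exp(5*t), 2*t*exp(5*t) + exp(5*t), -t*exp(5*t)]
  [t*exp(5*t), 2*t*exp(5*t), -t*exp(5*t) + exp(5*t)]

Strategy: write M = P · J · P⁻¹ where J is a Jordan canonical form, so e^{tM} = P · e^{tJ} · P⁻¹, and e^{tJ} can be computed block-by-block.

M has Jordan form
J =
  [5, 1, 0]
  [0, 5, 0]
  [0, 0, 5]
(up to reordering of blocks).

Per-block formulas:
  For a 2×2 Jordan block J_2(5): exp(t · J_2(5)) = e^(5t)·(I + t·N), where N is the 2×2 nilpotent shift.
  For a 1×1 block at λ = 5: exp(t · [5]) = [e^(5t)].

After assembling e^{tJ} and conjugating by P, we get:

e^{tM} =
  [-t*exp(5*t) + exp(5*t), -2*t*exp(5*t), t*exp(5*t)]
  [t*exp(5*t), 2*t*exp(5*t) + exp(5*t), -t*exp(5*t)]
  [t*exp(5*t), 2*t*exp(5*t), -t*exp(5*t) + exp(5*t)]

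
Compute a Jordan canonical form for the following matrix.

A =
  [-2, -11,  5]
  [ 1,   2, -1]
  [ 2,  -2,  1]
J_2(-1) ⊕ J_1(3)

The characteristic polynomial is
  det(x·I − A) = x^3 - x^2 - 5*x - 3 = (x - 3)*(x + 1)^2

Eigenvalues and multiplicities (the geometric multiplicity of λ is n − rank(A − λI), which equals the number of Jordan blocks for λ):
  λ = -1: algebraic multiplicity = 2, geometric multiplicity = 1
  λ = 3: algebraic multiplicity = 1, geometric multiplicity = 1

Determining the block sizes for each eigenvalue:
  λ = -1: one block (gm = 1), so the single block has size am = 2 → block sizes [2]
  λ = 3: one block (gm = 1), so the single block has size am = 1 → block sizes [1]

Assembling the blocks gives a Jordan form
J =
  [-1,  1, 0]
  [ 0, -1, 0]
  [ 0,  0, 3]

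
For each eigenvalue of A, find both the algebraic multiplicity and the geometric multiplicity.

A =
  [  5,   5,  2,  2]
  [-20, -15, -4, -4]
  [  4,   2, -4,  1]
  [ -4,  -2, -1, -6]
λ = -5: alg = 4, geom = 2

Step 1 — factor the characteristic polynomial to read off the algebraic multiplicities:
  χ_A(x) = (x + 5)^4

Step 2 — compute geometric multiplicities via the rank-nullity identity g(λ) = n − rank(A − λI):
  rank(A − (-5)·I) = 2, so dim ker(A − (-5)·I) = n − 2 = 2

Summary:
  λ = -5: algebraic multiplicity = 4, geometric multiplicity = 2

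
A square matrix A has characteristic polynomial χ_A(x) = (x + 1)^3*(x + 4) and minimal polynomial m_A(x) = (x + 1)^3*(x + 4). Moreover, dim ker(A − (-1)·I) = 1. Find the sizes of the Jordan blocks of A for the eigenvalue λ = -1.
Block sizes for λ = -1: [3]

Step 1 — from the characteristic polynomial, algebraic multiplicity of λ = -1 is 3. From dim ker(A − (-1)·I) = 1, there are exactly 1 Jordan blocks for λ = -1.
Step 2 — from the minimal polynomial, the factor (x + 1)^3 tells us the largest block for λ = -1 has size 3.
Step 3 — with total size 3, 1 blocks, and largest block 3, the block sizes (in nonincreasing order) are [3].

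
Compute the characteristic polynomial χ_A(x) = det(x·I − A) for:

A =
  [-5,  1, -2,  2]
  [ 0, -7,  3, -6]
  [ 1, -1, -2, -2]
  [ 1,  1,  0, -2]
x^4 + 16*x^3 + 96*x^2 + 256*x + 256

Expanding det(x·I − A) (e.g. by cofactor expansion or by noting that A is similar to its Jordan form J, which has the same characteristic polynomial as A) gives
  χ_A(x) = x^4 + 16*x^3 + 96*x^2 + 256*x + 256
which factors as (x + 4)^4. The eigenvalues (with algebraic multiplicities) are λ = -4 with multiplicity 4.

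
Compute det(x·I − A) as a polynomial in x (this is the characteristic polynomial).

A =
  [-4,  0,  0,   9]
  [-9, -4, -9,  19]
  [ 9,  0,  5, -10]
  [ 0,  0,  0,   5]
x^4 - 2*x^3 - 39*x^2 + 40*x + 400

Expanding det(x·I − A) (e.g. by cofactor expansion or by noting that A is similar to its Jordan form J, which has the same characteristic polynomial as A) gives
  χ_A(x) = x^4 - 2*x^3 - 39*x^2 + 40*x + 400
which factors as (x - 5)^2*(x + 4)^2. The eigenvalues (with algebraic multiplicities) are λ = -4 with multiplicity 2, λ = 5 with multiplicity 2.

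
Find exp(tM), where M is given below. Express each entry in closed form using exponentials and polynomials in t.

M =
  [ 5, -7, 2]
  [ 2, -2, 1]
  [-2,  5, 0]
e^{tM} =
  [-t^2*exp(t) + 4*t*exp(t) + exp(t), 3*t^2*exp(t)/2 - 7*t*exp(t), -t^2*exp(t)/2 + 2*t*exp(t)]
  [2*t*exp(t), -3*t*exp(t) + exp(t), t*exp(t)]
  [2*t^2*exp(t) - 2*t*exp(t), -3*t^2*exp(t) + 5*t*exp(t), t^2*exp(t) - t*exp(t) + exp(t)]

Strategy: write M = P · J · P⁻¹ where J is a Jordan canonical form, so e^{tM} = P · e^{tJ} · P⁻¹, and e^{tJ} can be computed block-by-block.

M has Jordan form
J =
  [1, 1, 0]
  [0, 1, 1]
  [0, 0, 1]
(up to reordering of blocks).

Per-block formulas:
  For a 3×3 Jordan block J_3(1): exp(t · J_3(1)) = e^(1t)·(I + t·N + (t^2/2)·N^2), where N is the 3×3 nilpotent shift.

After assembling e^{tJ} and conjugating by P, we get:

e^{tM} =
  [-t^2*exp(t) + 4*t*exp(t) + exp(t), 3*t^2*exp(t)/2 - 7*t*exp(t), -t^2*exp(t)/2 + 2*t*exp(t)]
  [2*t*exp(t), -3*t*exp(t) + exp(t), t*exp(t)]
  [2*t^2*exp(t) - 2*t*exp(t), -3*t^2*exp(t) + 5*t*exp(t), t^2*exp(t) - t*exp(t) + exp(t)]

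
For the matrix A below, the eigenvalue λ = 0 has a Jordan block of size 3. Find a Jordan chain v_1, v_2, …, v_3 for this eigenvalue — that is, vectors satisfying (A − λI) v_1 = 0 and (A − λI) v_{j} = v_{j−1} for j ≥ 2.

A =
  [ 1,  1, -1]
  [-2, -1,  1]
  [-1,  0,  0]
A Jordan chain for λ = 0 of length 3:
v_1 = (0, -1, -1)ᵀ
v_2 = (1, -2, -1)ᵀ
v_3 = (1, 0, 0)ᵀ

Let N = A − (0)·I. We want v_3 with N^3 v_3 = 0 but N^2 v_3 ≠ 0; then v_{j-1} := N · v_j for j = 3, …, 2.

Pick v_3 = (1, 0, 0)ᵀ.
Then v_2 = N · v_3 = (1, -2, -1)ᵀ.
Then v_1 = N · v_2 = (0, -1, -1)ᵀ.

Sanity check: (A − (0)·I) v_1 = (0, 0, 0)ᵀ = 0. ✓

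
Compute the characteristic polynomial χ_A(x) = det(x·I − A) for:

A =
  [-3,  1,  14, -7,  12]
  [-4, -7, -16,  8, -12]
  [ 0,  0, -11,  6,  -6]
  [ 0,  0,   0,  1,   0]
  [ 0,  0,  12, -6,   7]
x^5 + 13*x^4 + 46*x^3 - 10*x^2 - 175*x + 125

Expanding det(x·I − A) (e.g. by cofactor expansion or by noting that A is similar to its Jordan form J, which has the same characteristic polynomial as A) gives
  χ_A(x) = x^5 + 13*x^4 + 46*x^3 - 10*x^2 - 175*x + 125
which factors as (x - 1)^2*(x + 5)^3. The eigenvalues (with algebraic multiplicities) are λ = -5 with multiplicity 3, λ = 1 with multiplicity 2.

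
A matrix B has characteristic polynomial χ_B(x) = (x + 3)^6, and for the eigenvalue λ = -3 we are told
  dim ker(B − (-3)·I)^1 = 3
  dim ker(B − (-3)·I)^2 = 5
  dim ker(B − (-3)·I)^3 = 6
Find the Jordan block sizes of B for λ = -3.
Block sizes for λ = -3: [3, 2, 1]

From the dimensions of kernels of powers, the number of Jordan blocks of size at least j is d_j − d_{j−1} where d_j = dim ker(N^j) (with d_0 = 0). Computing the differences gives [3, 2, 1].
The number of blocks of size exactly k is (#blocks of size ≥ k) − (#blocks of size ≥ k + 1), so the partition is: 1 block(s) of size 1, 1 block(s) of size 2, 1 block(s) of size 3.
In nonincreasing order the block sizes are [3, 2, 1].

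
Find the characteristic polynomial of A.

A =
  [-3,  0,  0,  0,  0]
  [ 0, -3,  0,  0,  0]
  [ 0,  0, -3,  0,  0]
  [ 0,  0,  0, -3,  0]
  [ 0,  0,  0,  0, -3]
x^5 + 15*x^4 + 90*x^3 + 270*x^2 + 405*x + 243

Expanding det(x·I − A) (e.g. by cofactor expansion or by noting that A is similar to its Jordan form J, which has the same characteristic polynomial as A) gives
  χ_A(x) = x^5 + 15*x^4 + 90*x^3 + 270*x^2 + 405*x + 243
which factors as (x + 3)^5. The eigenvalues (with algebraic multiplicities) are λ = -3 with multiplicity 5.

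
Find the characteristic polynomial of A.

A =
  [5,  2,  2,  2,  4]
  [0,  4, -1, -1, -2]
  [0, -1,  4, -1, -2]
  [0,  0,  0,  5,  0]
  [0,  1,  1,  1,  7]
x^5 - 25*x^4 + 250*x^3 - 1250*x^2 + 3125*x - 3125

Expanding det(x·I − A) (e.g. by cofactor expansion or by noting that A is similar to its Jordan form J, which has the same characteristic polynomial as A) gives
  χ_A(x) = x^5 - 25*x^4 + 250*x^3 - 1250*x^2 + 3125*x - 3125
which factors as (x - 5)^5. The eigenvalues (with algebraic multiplicities) are λ = 5 with multiplicity 5.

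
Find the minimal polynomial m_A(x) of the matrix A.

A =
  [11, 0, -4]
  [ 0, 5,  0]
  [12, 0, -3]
x^2 - 8*x + 15

The characteristic polynomial is χ_A(x) = (x - 5)^2*(x - 3), so the eigenvalues are known. The minimal polynomial is
  m_A(x) = Π_λ (x − λ)^{k_λ}
where k_λ is the size of the *largest* Jordan block for λ (equivalently, the smallest k with (A − λI)^k v = 0 for every generalised eigenvector v of λ).

  λ = 3: largest Jordan block has size 1, contributing (x − 3)
  λ = 5: largest Jordan block has size 1, contributing (x − 5)

So m_A(x) = (x - 5)*(x - 3) = x^2 - 8*x + 15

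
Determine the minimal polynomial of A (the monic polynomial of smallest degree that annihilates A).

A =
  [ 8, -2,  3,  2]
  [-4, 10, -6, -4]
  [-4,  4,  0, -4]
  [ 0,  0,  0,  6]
x^2 - 12*x + 36

The characteristic polynomial is χ_A(x) = (x - 6)^4, so the eigenvalues are known. The minimal polynomial is
  m_A(x) = Π_λ (x − λ)^{k_λ}
where k_λ is the size of the *largest* Jordan block for λ (equivalently, the smallest k with (A − λI)^k v = 0 for every generalised eigenvector v of λ).

  λ = 6: largest Jordan block has size 2, contributing (x − 6)^2

So m_A(x) = (x - 6)^2 = x^2 - 12*x + 36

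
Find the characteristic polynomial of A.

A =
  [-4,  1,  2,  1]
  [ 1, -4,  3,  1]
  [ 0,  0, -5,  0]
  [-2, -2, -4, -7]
x^4 + 20*x^3 + 150*x^2 + 500*x + 625

Expanding det(x·I − A) (e.g. by cofactor expansion or by noting that A is similar to its Jordan form J, which has the same characteristic polynomial as A) gives
  χ_A(x) = x^4 + 20*x^3 + 150*x^2 + 500*x + 625
which factors as (x + 5)^4. The eigenvalues (with algebraic multiplicities) are λ = -5 with multiplicity 4.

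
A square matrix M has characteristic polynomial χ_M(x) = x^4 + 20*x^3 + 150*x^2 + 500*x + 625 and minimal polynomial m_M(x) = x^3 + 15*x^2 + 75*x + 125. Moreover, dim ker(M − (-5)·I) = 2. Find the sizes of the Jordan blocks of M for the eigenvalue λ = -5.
Block sizes for λ = -5: [3, 1]

Step 1 — from the characteristic polynomial, algebraic multiplicity of λ = -5 is 4. From dim ker(M − (-5)·I) = 2, there are exactly 2 Jordan blocks for λ = -5.
Step 2 — from the minimal polynomial, the factor (x + 5)^3 tells us the largest block for λ = -5 has size 3.
Step 3 — with total size 4, 2 blocks, and largest block 3, the block sizes (in nonincreasing order) are [3, 1].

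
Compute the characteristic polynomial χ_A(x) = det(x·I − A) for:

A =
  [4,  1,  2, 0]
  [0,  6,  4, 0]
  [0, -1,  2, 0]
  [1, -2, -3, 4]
x^4 - 16*x^3 + 96*x^2 - 256*x + 256

Expanding det(x·I − A) (e.g. by cofactor expansion or by noting that A is similar to its Jordan form J, which has the same characteristic polynomial as A) gives
  χ_A(x) = x^4 - 16*x^3 + 96*x^2 - 256*x + 256
which factors as (x - 4)^4. The eigenvalues (with algebraic multiplicities) are λ = 4 with multiplicity 4.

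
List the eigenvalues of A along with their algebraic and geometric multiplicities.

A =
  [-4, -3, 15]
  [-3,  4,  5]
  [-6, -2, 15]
λ = 5: alg = 3, geom = 2

Step 1 — factor the characteristic polynomial to read off the algebraic multiplicities:
  χ_A(x) = (x - 5)^3

Step 2 — compute geometric multiplicities via the rank-nullity identity g(λ) = n − rank(A − λI):
  rank(A − (5)·I) = 1, so dim ker(A − (5)·I) = n − 1 = 2

Summary:
  λ = 5: algebraic multiplicity = 3, geometric multiplicity = 2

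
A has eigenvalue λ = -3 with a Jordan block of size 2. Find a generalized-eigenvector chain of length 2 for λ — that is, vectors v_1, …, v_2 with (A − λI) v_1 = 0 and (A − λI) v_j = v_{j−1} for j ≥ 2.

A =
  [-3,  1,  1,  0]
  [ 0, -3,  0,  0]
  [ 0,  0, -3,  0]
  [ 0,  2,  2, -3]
A Jordan chain for λ = -3 of length 2:
v_1 = (1, 0, 0, 2)ᵀ
v_2 = (0, 1, 0, 0)ᵀ

Let N = A − (-3)·I. We want v_2 with N^2 v_2 = 0 but N^1 v_2 ≠ 0; then v_{j-1} := N · v_j for j = 2, …, 2.

Pick v_2 = (0, 1, 0, 0)ᵀ.
Then v_1 = N · v_2 = (1, 0, 0, 2)ᵀ.

Sanity check: (A − (-3)·I) v_1 = (0, 0, 0, 0)ᵀ = 0. ✓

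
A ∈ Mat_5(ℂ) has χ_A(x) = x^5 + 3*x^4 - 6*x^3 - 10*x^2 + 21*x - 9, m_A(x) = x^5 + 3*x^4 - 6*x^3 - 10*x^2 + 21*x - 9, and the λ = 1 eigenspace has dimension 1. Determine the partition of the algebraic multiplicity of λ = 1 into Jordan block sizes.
Block sizes for λ = 1: [3]

Step 1 — from the characteristic polynomial, algebraic multiplicity of λ = 1 is 3. From dim ker(A − (1)·I) = 1, there are exactly 1 Jordan blocks for λ = 1.
Step 2 — from the minimal polynomial, the factor (x − 1)^3 tells us the largest block for λ = 1 has size 3.
Step 3 — with total size 3, 1 blocks, and largest block 3, the block sizes (in nonincreasing order) are [3].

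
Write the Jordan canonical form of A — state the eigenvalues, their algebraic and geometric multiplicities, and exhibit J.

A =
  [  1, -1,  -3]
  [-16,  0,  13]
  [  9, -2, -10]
J_3(-3)

The characteristic polynomial is
  det(x·I − A) = x^3 + 9*x^2 + 27*x + 27 = (x + 3)^3

Eigenvalues and multiplicities (the geometric multiplicity of λ is n − rank(A − λI), which equals the number of Jordan blocks for λ):
  λ = -3: algebraic multiplicity = 3, geometric multiplicity = 1

Determining the block sizes for each eigenvalue:
  λ = -3: one block (gm = 1), so the single block has size am = 3 → block sizes [3]

Assembling the blocks gives a Jordan form
J =
  [-3,  1,  0]
  [ 0, -3,  1]
  [ 0,  0, -3]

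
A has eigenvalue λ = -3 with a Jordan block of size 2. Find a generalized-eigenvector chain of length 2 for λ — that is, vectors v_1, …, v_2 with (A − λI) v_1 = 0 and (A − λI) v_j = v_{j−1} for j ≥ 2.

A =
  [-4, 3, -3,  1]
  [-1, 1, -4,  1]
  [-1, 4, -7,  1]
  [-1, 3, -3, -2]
A Jordan chain for λ = -3 of length 2:
v_1 = (-1, -1, -1, -1)ᵀ
v_2 = (1, 0, 0, 0)ᵀ

Let N = A − (-3)·I. We want v_2 with N^2 v_2 = 0 but N^1 v_2 ≠ 0; then v_{j-1} := N · v_j for j = 2, …, 2.

Pick v_2 = (1, 0, 0, 0)ᵀ.
Then v_1 = N · v_2 = (-1, -1, -1, -1)ᵀ.

Sanity check: (A − (-3)·I) v_1 = (0, 0, 0, 0)ᵀ = 0. ✓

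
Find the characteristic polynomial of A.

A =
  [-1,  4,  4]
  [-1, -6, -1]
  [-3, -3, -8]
x^3 + 15*x^2 + 75*x + 125

Expanding det(x·I − A) (e.g. by cofactor expansion or by noting that A is similar to its Jordan form J, which has the same characteristic polynomial as A) gives
  χ_A(x) = x^3 + 15*x^2 + 75*x + 125
which factors as (x + 5)^3. The eigenvalues (with algebraic multiplicities) are λ = -5 with multiplicity 3.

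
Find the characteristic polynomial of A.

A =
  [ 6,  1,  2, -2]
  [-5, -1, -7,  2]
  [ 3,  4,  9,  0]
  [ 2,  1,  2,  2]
x^4 - 16*x^3 + 96*x^2 - 256*x + 256

Expanding det(x·I − A) (e.g. by cofactor expansion or by noting that A is similar to its Jordan form J, which has the same characteristic polynomial as A) gives
  χ_A(x) = x^4 - 16*x^3 + 96*x^2 - 256*x + 256
which factors as (x - 4)^4. The eigenvalues (with algebraic multiplicities) are λ = 4 with multiplicity 4.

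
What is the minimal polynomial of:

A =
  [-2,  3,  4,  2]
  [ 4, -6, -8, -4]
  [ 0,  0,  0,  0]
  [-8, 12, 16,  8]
x^2

The characteristic polynomial is χ_A(x) = x^4, so the eigenvalues are known. The minimal polynomial is
  m_A(x) = Π_λ (x − λ)^{k_λ}
where k_λ is the size of the *largest* Jordan block for λ (equivalently, the smallest k with (A − λI)^k v = 0 for every generalised eigenvector v of λ).

  λ = 0: largest Jordan block has size 2, contributing (x − 0)^2

So m_A(x) = x^2 = x^2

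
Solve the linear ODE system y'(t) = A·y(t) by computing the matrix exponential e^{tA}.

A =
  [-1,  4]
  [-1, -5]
e^{tA} =
  [2*t*exp(-3*t) + exp(-3*t), 4*t*exp(-3*t)]
  [-t*exp(-3*t), -2*t*exp(-3*t) + exp(-3*t)]

Strategy: write A = P · J · P⁻¹ where J is a Jordan canonical form, so e^{tA} = P · e^{tJ} · P⁻¹, and e^{tJ} can be computed block-by-block.

A has Jordan form
J =
  [-3,  1]
  [ 0, -3]
(up to reordering of blocks).

Per-block formulas:
  For a 2×2 Jordan block J_2(-3): exp(t · J_2(-3)) = e^(-3t)·(I + t·N), where N is the 2×2 nilpotent shift.

After assembling e^{tJ} and conjugating by P, we get:

e^{tA} =
  [2*t*exp(-3*t) + exp(-3*t), 4*t*exp(-3*t)]
  [-t*exp(-3*t), -2*t*exp(-3*t) + exp(-3*t)]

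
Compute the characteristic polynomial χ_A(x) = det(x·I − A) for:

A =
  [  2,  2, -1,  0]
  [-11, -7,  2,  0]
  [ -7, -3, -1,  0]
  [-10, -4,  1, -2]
x^4 + 8*x^3 + 24*x^2 + 32*x + 16

Expanding det(x·I − A) (e.g. by cofactor expansion or by noting that A is similar to its Jordan form J, which has the same characteristic polynomial as A) gives
  χ_A(x) = x^4 + 8*x^3 + 24*x^2 + 32*x + 16
which factors as (x + 2)^4. The eigenvalues (with algebraic multiplicities) are λ = -2 with multiplicity 4.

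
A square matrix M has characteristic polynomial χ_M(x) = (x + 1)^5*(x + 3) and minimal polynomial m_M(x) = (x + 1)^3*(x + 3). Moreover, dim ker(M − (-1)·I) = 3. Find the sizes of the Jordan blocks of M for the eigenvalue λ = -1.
Block sizes for λ = -1: [3, 1, 1]

Step 1 — from the characteristic polynomial, algebraic multiplicity of λ = -1 is 5. From dim ker(M − (-1)·I) = 3, there are exactly 3 Jordan blocks for λ = -1.
Step 2 — from the minimal polynomial, the factor (x + 1)^3 tells us the largest block for λ = -1 has size 3.
Step 3 — with total size 5, 3 blocks, and largest block 3, the block sizes (in nonincreasing order) are [3, 1, 1].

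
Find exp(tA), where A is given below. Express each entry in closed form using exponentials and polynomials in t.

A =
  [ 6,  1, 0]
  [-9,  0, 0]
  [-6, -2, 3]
e^{tA} =
  [3*t*exp(3*t) + exp(3*t), t*exp(3*t), 0]
  [-9*t*exp(3*t), -3*t*exp(3*t) + exp(3*t), 0]
  [-6*t*exp(3*t), -2*t*exp(3*t), exp(3*t)]

Strategy: write A = P · J · P⁻¹ where J is a Jordan canonical form, so e^{tA} = P · e^{tJ} · P⁻¹, and e^{tJ} can be computed block-by-block.

A has Jordan form
J =
  [3, 1, 0]
  [0, 3, 0]
  [0, 0, 3]
(up to reordering of blocks).

Per-block formulas:
  For a 2×2 Jordan block J_2(3): exp(t · J_2(3)) = e^(3t)·(I + t·N), where N is the 2×2 nilpotent shift.
  For a 1×1 block at λ = 3: exp(t · [3]) = [e^(3t)].

After assembling e^{tJ} and conjugating by P, we get:

e^{tA} =
  [3*t*exp(3*t) + exp(3*t), t*exp(3*t), 0]
  [-9*t*exp(3*t), -3*t*exp(3*t) + exp(3*t), 0]
  [-6*t*exp(3*t), -2*t*exp(3*t), exp(3*t)]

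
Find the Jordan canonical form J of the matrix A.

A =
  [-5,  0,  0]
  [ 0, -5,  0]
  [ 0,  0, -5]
J_1(-5) ⊕ J_1(-5) ⊕ J_1(-5)

The characteristic polynomial is
  det(x·I − A) = x^3 + 15*x^2 + 75*x + 125 = (x + 5)^3

Eigenvalues and multiplicities (the geometric multiplicity of λ is n − rank(A − λI), which equals the number of Jordan blocks for λ):
  λ = -5: algebraic multiplicity = 3, geometric multiplicity = 3

Determining the block sizes for each eigenvalue:
  λ = -5: gm = am = 3, so every block has size 1 → block sizes [1, 1, 1]

Assembling the blocks gives a Jordan form
J =
  [-5,  0,  0]
  [ 0, -5,  0]
  [ 0,  0, -5]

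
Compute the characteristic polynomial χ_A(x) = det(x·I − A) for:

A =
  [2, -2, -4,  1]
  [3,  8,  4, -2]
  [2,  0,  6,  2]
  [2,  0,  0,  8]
x^4 - 24*x^3 + 216*x^2 - 864*x + 1296

Expanding det(x·I − A) (e.g. by cofactor expansion or by noting that A is similar to its Jordan form J, which has the same characteristic polynomial as A) gives
  χ_A(x) = x^4 - 24*x^3 + 216*x^2 - 864*x + 1296
which factors as (x - 6)^4. The eigenvalues (with algebraic multiplicities) are λ = 6 with multiplicity 4.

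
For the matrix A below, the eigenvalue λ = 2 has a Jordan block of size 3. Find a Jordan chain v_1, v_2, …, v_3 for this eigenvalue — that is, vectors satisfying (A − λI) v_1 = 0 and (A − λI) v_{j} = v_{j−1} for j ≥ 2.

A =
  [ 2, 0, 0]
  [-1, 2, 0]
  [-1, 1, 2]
A Jordan chain for λ = 2 of length 3:
v_1 = (0, 0, -1)ᵀ
v_2 = (0, -1, -1)ᵀ
v_3 = (1, 0, 0)ᵀ

Let N = A − (2)·I. We want v_3 with N^3 v_3 = 0 but N^2 v_3 ≠ 0; then v_{j-1} := N · v_j for j = 3, …, 2.

Pick v_3 = (1, 0, 0)ᵀ.
Then v_2 = N · v_3 = (0, -1, -1)ᵀ.
Then v_1 = N · v_2 = (0, 0, -1)ᵀ.

Sanity check: (A − (2)·I) v_1 = (0, 0, 0)ᵀ = 0. ✓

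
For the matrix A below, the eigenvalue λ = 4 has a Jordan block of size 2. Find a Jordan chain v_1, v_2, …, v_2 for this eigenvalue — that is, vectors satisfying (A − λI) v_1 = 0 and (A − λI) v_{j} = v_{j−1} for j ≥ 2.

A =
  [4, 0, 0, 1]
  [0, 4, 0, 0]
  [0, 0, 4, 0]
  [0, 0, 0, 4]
A Jordan chain for λ = 4 of length 2:
v_1 = (1, 0, 0, 0)ᵀ
v_2 = (0, 0, 0, 1)ᵀ

Let N = A − (4)·I. We want v_2 with N^2 v_2 = 0 but N^1 v_2 ≠ 0; then v_{j-1} := N · v_j for j = 2, …, 2.

Pick v_2 = (0, 0, 0, 1)ᵀ.
Then v_1 = N · v_2 = (1, 0, 0, 0)ᵀ.

Sanity check: (A − (4)·I) v_1 = (0, 0, 0, 0)ᵀ = 0. ✓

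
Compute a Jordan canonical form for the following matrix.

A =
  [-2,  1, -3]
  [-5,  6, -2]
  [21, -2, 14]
J_3(6)

The characteristic polynomial is
  det(x·I − A) = x^3 - 18*x^2 + 108*x - 216 = (x - 6)^3

Eigenvalues and multiplicities (the geometric multiplicity of λ is n − rank(A − λI), which equals the number of Jordan blocks for λ):
  λ = 6: algebraic multiplicity = 3, geometric multiplicity = 1

Determining the block sizes for each eigenvalue:
  λ = 6: one block (gm = 1), so the single block has size am = 3 → block sizes [3]

Assembling the blocks gives a Jordan form
J =
  [6, 1, 0]
  [0, 6, 1]
  [0, 0, 6]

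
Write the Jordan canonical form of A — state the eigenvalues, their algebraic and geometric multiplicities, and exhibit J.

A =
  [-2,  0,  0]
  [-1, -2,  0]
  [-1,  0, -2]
J_2(-2) ⊕ J_1(-2)

The characteristic polynomial is
  det(x·I − A) = x^3 + 6*x^2 + 12*x + 8 = (x + 2)^3

Eigenvalues and multiplicities (the geometric multiplicity of λ is n − rank(A − λI), which equals the number of Jordan blocks for λ):
  λ = -2: algebraic multiplicity = 3, geometric multiplicity = 2

Determining the block sizes for each eigenvalue:
  λ = -2: 2 blocks summing to 3 forces exactly one block of size 2 and the rest size 1 → block sizes [2, 1]

Assembling the blocks gives a Jordan form
J =
  [-2,  1,  0]
  [ 0, -2,  0]
  [ 0,  0, -2]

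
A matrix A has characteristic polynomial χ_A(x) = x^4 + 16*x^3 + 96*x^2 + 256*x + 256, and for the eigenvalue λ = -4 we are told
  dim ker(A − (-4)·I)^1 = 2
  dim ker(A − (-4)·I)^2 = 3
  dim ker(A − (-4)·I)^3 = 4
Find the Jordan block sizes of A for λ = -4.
Block sizes for λ = -4: [3, 1]

From the dimensions of kernels of powers, the number of Jordan blocks of size at least j is d_j − d_{j−1} where d_j = dim ker(N^j) (with d_0 = 0). Computing the differences gives [2, 1, 1].
The number of blocks of size exactly k is (#blocks of size ≥ k) − (#blocks of size ≥ k + 1), so the partition is: 1 block(s) of size 1, 1 block(s) of size 3.
In nonincreasing order the block sizes are [3, 1].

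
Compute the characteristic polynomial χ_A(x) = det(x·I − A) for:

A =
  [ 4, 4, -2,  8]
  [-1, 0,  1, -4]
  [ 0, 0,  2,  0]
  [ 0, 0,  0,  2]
x^4 - 8*x^3 + 24*x^2 - 32*x + 16

Expanding det(x·I − A) (e.g. by cofactor expansion or by noting that A is similar to its Jordan form J, which has the same characteristic polynomial as A) gives
  χ_A(x) = x^4 - 8*x^3 + 24*x^2 - 32*x + 16
which factors as (x - 2)^4. The eigenvalues (with algebraic multiplicities) are λ = 2 with multiplicity 4.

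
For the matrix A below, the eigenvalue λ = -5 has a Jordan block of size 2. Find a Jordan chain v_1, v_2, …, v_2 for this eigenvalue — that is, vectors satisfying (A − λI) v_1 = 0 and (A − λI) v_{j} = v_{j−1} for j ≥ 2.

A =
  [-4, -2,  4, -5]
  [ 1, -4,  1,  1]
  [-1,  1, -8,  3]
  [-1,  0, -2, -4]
A Jordan chain for λ = -5 of length 2:
v_1 = (1, 1, -1, -1)ᵀ
v_2 = (1, 0, 0, 0)ᵀ

Let N = A − (-5)·I. We want v_2 with N^2 v_2 = 0 but N^1 v_2 ≠ 0; then v_{j-1} := N · v_j for j = 2, …, 2.

Pick v_2 = (1, 0, 0, 0)ᵀ.
Then v_1 = N · v_2 = (1, 1, -1, -1)ᵀ.

Sanity check: (A − (-5)·I) v_1 = (0, 0, 0, 0)ᵀ = 0. ✓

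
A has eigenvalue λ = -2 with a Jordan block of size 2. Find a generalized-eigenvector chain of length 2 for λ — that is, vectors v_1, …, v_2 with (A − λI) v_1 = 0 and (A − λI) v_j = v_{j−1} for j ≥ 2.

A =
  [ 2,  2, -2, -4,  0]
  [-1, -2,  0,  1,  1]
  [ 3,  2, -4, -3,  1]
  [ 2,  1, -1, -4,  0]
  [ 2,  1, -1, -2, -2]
A Jordan chain for λ = -2 of length 2:
v_1 = (4, -1, 3, 2, 2)ᵀ
v_2 = (1, 0, 0, 0, 0)ᵀ

Let N = A − (-2)·I. We want v_2 with N^2 v_2 = 0 but N^1 v_2 ≠ 0; then v_{j-1} := N · v_j for j = 2, …, 2.

Pick v_2 = (1, 0, 0, 0, 0)ᵀ.
Then v_1 = N · v_2 = (4, -1, 3, 2, 2)ᵀ.

Sanity check: (A − (-2)·I) v_1 = (0, 0, 0, 0, 0)ᵀ = 0. ✓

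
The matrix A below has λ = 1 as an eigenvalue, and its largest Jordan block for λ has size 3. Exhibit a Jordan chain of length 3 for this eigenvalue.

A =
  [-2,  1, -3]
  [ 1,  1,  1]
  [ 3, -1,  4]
A Jordan chain for λ = 1 of length 3:
v_1 = (1, 0, -1)ᵀ
v_2 = (-3, 1, 3)ᵀ
v_3 = (1, 0, 0)ᵀ

Let N = A − (1)·I. We want v_3 with N^3 v_3 = 0 but N^2 v_3 ≠ 0; then v_{j-1} := N · v_j for j = 3, …, 2.

Pick v_3 = (1, 0, 0)ᵀ.
Then v_2 = N · v_3 = (-3, 1, 3)ᵀ.
Then v_1 = N · v_2 = (1, 0, -1)ᵀ.

Sanity check: (A − (1)·I) v_1 = (0, 0, 0)ᵀ = 0. ✓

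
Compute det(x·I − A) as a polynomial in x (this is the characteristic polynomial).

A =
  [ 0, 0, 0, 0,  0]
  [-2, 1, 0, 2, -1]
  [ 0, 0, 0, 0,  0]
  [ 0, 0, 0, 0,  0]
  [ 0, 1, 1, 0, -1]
x^5

Expanding det(x·I − A) (e.g. by cofactor expansion or by noting that A is similar to its Jordan form J, which has the same characteristic polynomial as A) gives
  χ_A(x) = x^5
which factors as x^5. The eigenvalues (with algebraic multiplicities) are λ = 0 with multiplicity 5.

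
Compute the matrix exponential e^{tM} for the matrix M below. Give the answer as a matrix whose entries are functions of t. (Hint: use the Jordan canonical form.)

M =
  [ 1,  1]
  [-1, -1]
e^{tM} =
  [t + 1, t]
  [-t, 1 - t]

Strategy: write M = P · J · P⁻¹ where J is a Jordan canonical form, so e^{tM} = P · e^{tJ} · P⁻¹, and e^{tJ} can be computed block-by-block.

M has Jordan form
J =
  [0, 1]
  [0, 0]
(up to reordering of blocks).

Per-block formulas:
  For a 2×2 Jordan block J_2(0): exp(t · J_2(0)) = e^(0t)·(I + t·N), where N is the 2×2 nilpotent shift.

After assembling e^{tJ} and conjugating by P, we get:

e^{tM} =
  [t + 1, t]
  [-t, 1 - t]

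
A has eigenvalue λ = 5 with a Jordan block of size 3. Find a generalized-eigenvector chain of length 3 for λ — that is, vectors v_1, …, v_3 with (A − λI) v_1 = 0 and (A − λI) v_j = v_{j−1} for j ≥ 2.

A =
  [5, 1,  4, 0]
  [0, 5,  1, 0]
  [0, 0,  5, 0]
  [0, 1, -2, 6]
A Jordan chain for λ = 5 of length 3:
v_1 = (1, 0, 0, 0)ᵀ
v_2 = (5, 1, 0, -1)ᵀ
v_3 = (0, 1, 1, 0)ᵀ

Let N = A − (5)·I. We want v_3 with N^3 v_3 = 0 but N^2 v_3 ≠ 0; then v_{j-1} := N · v_j for j = 3, …, 2.

Pick v_3 = (0, 1, 1, 0)ᵀ.
Then v_2 = N · v_3 = (5, 1, 0, -1)ᵀ.
Then v_1 = N · v_2 = (1, 0, 0, 0)ᵀ.

Sanity check: (A − (5)·I) v_1 = (0, 0, 0, 0)ᵀ = 0. ✓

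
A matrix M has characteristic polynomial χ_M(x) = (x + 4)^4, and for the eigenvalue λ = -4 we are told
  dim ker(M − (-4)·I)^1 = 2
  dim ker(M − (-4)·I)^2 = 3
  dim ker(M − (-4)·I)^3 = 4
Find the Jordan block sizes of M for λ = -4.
Block sizes for λ = -4: [3, 1]

From the dimensions of kernels of powers, the number of Jordan blocks of size at least j is d_j − d_{j−1} where d_j = dim ker(N^j) (with d_0 = 0). Computing the differences gives [2, 1, 1].
The number of blocks of size exactly k is (#blocks of size ≥ k) − (#blocks of size ≥ k + 1), so the partition is: 1 block(s) of size 1, 1 block(s) of size 3.
In nonincreasing order the block sizes are [3, 1].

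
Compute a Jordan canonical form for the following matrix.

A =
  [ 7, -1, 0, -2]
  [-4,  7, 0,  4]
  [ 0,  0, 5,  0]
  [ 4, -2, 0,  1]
J_2(5) ⊕ J_1(5) ⊕ J_1(5)

The characteristic polynomial is
  det(x·I − A) = x^4 - 20*x^3 + 150*x^2 - 500*x + 625 = (x - 5)^4

Eigenvalues and multiplicities (the geometric multiplicity of λ is n − rank(A − λI), which equals the number of Jordan blocks for λ):
  λ = 5: algebraic multiplicity = 4, geometric multiplicity = 3

Determining the block sizes for each eigenvalue:
  λ = 5: 3 blocks summing to 4 forces exactly one block of size 2 and the rest size 1 → block sizes [2, 1, 1]

Assembling the blocks gives a Jordan form
J =
  [5, 1, 0, 0]
  [0, 5, 0, 0]
  [0, 0, 5, 0]
  [0, 0, 0, 5]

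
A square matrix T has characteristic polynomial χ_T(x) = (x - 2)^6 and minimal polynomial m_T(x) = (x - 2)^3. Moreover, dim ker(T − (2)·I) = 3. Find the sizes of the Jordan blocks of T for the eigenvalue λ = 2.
Block sizes for λ = 2: [3, 2, 1]

Step 1 — from the characteristic polynomial, algebraic multiplicity of λ = 2 is 6. From dim ker(T − (2)·I) = 3, there are exactly 3 Jordan blocks for λ = 2.
Step 2 — from the minimal polynomial, the factor (x − 2)^3 tells us the largest block for λ = 2 has size 3.
Step 3 — with total size 6, 3 blocks, and largest block 3, the block sizes (in nonincreasing order) are [3, 2, 1].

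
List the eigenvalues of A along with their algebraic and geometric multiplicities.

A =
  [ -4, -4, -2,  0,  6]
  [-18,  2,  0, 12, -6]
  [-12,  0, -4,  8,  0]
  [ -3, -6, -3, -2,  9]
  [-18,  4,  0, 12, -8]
λ = -4: alg = 3, geom = 2; λ = -2: alg = 2, geom = 2

Step 1 — factor the characteristic polynomial to read off the algebraic multiplicities:
  χ_A(x) = (x + 2)^2*(x + 4)^3

Step 2 — compute geometric multiplicities via the rank-nullity identity g(λ) = n − rank(A − λI):
  rank(A − (-4)·I) = 3, so dim ker(A − (-4)·I) = n − 3 = 2
  rank(A − (-2)·I) = 3, so dim ker(A − (-2)·I) = n − 3 = 2

Summary:
  λ = -4: algebraic multiplicity = 3, geometric multiplicity = 2
  λ = -2: algebraic multiplicity = 2, geometric multiplicity = 2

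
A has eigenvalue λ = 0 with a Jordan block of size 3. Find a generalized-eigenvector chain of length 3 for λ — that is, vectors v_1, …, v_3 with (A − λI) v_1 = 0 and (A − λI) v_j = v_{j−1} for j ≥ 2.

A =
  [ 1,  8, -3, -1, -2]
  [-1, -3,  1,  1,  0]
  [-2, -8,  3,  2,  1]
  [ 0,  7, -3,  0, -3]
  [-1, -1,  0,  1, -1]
A Jordan chain for λ = 0 of length 3:
v_1 = (1, 0, -1, 2, 1)ᵀ
v_2 = (1, -1, -2, 0, -1)ᵀ
v_3 = (1, 0, 0, 0, 0)ᵀ

Let N = A − (0)·I. We want v_3 with N^3 v_3 = 0 but N^2 v_3 ≠ 0; then v_{j-1} := N · v_j for j = 3, …, 2.

Pick v_3 = (1, 0, 0, 0, 0)ᵀ.
Then v_2 = N · v_3 = (1, -1, -2, 0, -1)ᵀ.
Then v_1 = N · v_2 = (1, 0, -1, 2, 1)ᵀ.

Sanity check: (A − (0)·I) v_1 = (0, 0, 0, 0, 0)ᵀ = 0. ✓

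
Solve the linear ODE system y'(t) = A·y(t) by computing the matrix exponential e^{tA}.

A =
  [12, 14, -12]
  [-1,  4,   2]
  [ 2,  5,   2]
e^{tA} =
  [-t^2*exp(6*t) + 6*t*exp(6*t) + exp(6*t), -2*t^2*exp(6*t) + 14*t*exp(6*t), 2*t^2*exp(6*t) - 12*t*exp(6*t)]
  [-t*exp(6*t), -2*t*exp(6*t) + exp(6*t), 2*t*exp(6*t)]
  [-t^2*exp(6*t)/2 + 2*t*exp(6*t), -t^2*exp(6*t) + 5*t*exp(6*t), t^2*exp(6*t) - 4*t*exp(6*t) + exp(6*t)]

Strategy: write A = P · J · P⁻¹ where J is a Jordan canonical form, so e^{tA} = P · e^{tJ} · P⁻¹, and e^{tJ} can be computed block-by-block.

A has Jordan form
J =
  [6, 1, 0]
  [0, 6, 1]
  [0, 0, 6]
(up to reordering of blocks).

Per-block formulas:
  For a 3×3 Jordan block J_3(6): exp(t · J_3(6)) = e^(6t)·(I + t·N + (t^2/2)·N^2), where N is the 3×3 nilpotent shift.

After assembling e^{tJ} and conjugating by P, we get:

e^{tA} =
  [-t^2*exp(6*t) + 6*t*exp(6*t) + exp(6*t), -2*t^2*exp(6*t) + 14*t*exp(6*t), 2*t^2*exp(6*t) - 12*t*exp(6*t)]
  [-t*exp(6*t), -2*t*exp(6*t) + exp(6*t), 2*t*exp(6*t)]
  [-t^2*exp(6*t)/2 + 2*t*exp(6*t), -t^2*exp(6*t) + 5*t*exp(6*t), t^2*exp(6*t) - 4*t*exp(6*t) + exp(6*t)]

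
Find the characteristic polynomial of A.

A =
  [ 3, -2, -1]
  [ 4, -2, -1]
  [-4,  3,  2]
x^3 - 3*x^2 + 3*x - 1

Expanding det(x·I − A) (e.g. by cofactor expansion or by noting that A is similar to its Jordan form J, which has the same characteristic polynomial as A) gives
  χ_A(x) = x^3 - 3*x^2 + 3*x - 1
which factors as (x - 1)^3. The eigenvalues (with algebraic multiplicities) are λ = 1 with multiplicity 3.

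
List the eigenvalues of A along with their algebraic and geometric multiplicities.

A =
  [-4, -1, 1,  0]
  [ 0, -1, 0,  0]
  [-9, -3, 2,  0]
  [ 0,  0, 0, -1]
λ = -1: alg = 4, geom = 3

Step 1 — factor the characteristic polynomial to read off the algebraic multiplicities:
  χ_A(x) = (x + 1)^4

Step 2 — compute geometric multiplicities via the rank-nullity identity g(λ) = n − rank(A − λI):
  rank(A − (-1)·I) = 1, so dim ker(A − (-1)·I) = n − 1 = 3

Summary:
  λ = -1: algebraic multiplicity = 4, geometric multiplicity = 3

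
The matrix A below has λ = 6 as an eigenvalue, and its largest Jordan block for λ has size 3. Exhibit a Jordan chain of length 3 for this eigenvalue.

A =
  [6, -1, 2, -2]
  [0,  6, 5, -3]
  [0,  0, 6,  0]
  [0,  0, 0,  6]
A Jordan chain for λ = 6 of length 3:
v_1 = (-5, 0, 0, 0)ᵀ
v_2 = (2, 5, 0, 0)ᵀ
v_3 = (0, 0, 1, 0)ᵀ

Let N = A − (6)·I. We want v_3 with N^3 v_3 = 0 but N^2 v_3 ≠ 0; then v_{j-1} := N · v_j for j = 3, …, 2.

Pick v_3 = (0, 0, 1, 0)ᵀ.
Then v_2 = N · v_3 = (2, 5, 0, 0)ᵀ.
Then v_1 = N · v_2 = (-5, 0, 0, 0)ᵀ.

Sanity check: (A − (6)·I) v_1 = (0, 0, 0, 0)ᵀ = 0. ✓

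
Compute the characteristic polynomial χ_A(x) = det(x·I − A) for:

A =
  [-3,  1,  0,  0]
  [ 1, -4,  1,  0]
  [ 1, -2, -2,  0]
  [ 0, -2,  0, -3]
x^4 + 12*x^3 + 54*x^2 + 108*x + 81

Expanding det(x·I − A) (e.g. by cofactor expansion or by noting that A is similar to its Jordan form J, which has the same characteristic polynomial as A) gives
  χ_A(x) = x^4 + 12*x^3 + 54*x^2 + 108*x + 81
which factors as (x + 3)^4. The eigenvalues (with algebraic multiplicities) are λ = -3 with multiplicity 4.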